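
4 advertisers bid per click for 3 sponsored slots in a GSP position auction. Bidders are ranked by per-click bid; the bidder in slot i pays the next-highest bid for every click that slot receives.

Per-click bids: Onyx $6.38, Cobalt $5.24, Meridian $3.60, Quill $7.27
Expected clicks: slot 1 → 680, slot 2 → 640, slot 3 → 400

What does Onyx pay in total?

Onyx pays $3353.60

Per-click bids in order: $7.27 (Quill) > $6.38 (Onyx) > $5.24 (Cobalt) > $3.60 (Meridian)
Onyx holds slot 2 → pays next bid $5.24 × 640 clicks = $3353.60.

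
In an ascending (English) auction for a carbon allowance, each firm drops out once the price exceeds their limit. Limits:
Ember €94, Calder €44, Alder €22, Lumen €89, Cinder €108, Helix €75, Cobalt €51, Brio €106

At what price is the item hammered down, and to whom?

Ascending (English) auction: the price rises until one bidder remains; the winner pays the price at which the last rival dropped out.
Limits in order: 108 (Cinder) > 106 (Brio) > 94 (Ember) > 89 (Lumen) > 75 (Helix) > 51 (Cobalt) > …
Brio is the last rival to drop out, at €106; Cinder remains and wins at that price.

Cinder wins at €106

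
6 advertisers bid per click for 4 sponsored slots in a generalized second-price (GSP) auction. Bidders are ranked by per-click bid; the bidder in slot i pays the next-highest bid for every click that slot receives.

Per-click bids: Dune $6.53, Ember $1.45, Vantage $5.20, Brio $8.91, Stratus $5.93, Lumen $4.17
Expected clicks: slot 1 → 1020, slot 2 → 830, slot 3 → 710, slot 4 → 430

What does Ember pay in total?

Sorting advertisers: $8.91 (Brio) > $6.53 (Dune) > $5.93 (Stratus) > $5.20 (Vantage) > $4.17 (Lumen) > …
Ember ranks below slot 4 → no slot, pays nothing.

Ember pays $0.00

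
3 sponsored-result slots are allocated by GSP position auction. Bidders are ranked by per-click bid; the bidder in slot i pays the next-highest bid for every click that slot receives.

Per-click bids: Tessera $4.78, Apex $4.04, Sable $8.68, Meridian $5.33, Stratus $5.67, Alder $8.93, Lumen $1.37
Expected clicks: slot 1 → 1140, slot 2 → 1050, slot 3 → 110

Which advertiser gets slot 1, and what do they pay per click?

Sorting advertisers: $8.93 (Alder) > $8.68 (Sable) > $5.67 (Stratus) > $5.33 (Meridian) > …
Slot 1 goes to the first-ranked bidder, Alder, who pays the next bid down: $8.68/click.

Alder; $8.68 per click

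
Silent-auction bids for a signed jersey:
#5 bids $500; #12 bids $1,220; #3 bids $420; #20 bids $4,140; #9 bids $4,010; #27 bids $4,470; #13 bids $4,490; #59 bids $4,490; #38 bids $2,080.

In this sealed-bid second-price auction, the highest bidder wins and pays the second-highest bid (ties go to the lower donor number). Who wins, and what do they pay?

Sorting bids: 4,490 (#13) > 4,490 (#59) > 4,470 (#27) > 4,140 (#20) > 4,010 (#9) > 2,080 (#38) > …
#13 and #59 tie at $4,490; tie-break gives it to #13.
#13 is highest; pays the second-highest bid, $4,490.

#13 pays $4,490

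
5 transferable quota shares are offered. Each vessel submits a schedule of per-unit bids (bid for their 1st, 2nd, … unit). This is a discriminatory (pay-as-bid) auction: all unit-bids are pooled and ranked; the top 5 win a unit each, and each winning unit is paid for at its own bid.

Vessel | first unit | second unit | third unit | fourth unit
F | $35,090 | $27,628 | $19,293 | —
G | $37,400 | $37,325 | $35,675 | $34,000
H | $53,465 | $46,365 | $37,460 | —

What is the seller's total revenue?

Total revenue: $212,015

Merging the schedules and taking the best 5: 53,465 (H-1), 46,365 (H-2), 37,460 (H-3), 37,400 (G-1), 37,325 (G-2)
Next rejected bid: $35,675 (not a price — pay-as-bid).
Each winning unit pays its own bid.
Revenue = 53,465 + 46,365 + 37,460 + 37,400 + 37,325 = $212,015.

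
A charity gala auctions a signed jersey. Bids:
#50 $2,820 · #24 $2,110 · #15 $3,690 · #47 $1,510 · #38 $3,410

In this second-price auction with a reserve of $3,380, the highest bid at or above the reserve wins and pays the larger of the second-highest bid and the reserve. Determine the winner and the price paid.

Sorting bids: 3,690 (#15) > 3,410 (#38) > 2,820 (#50) > 2,110 (#24) > 1,510 (#47)
Highest eligible bid: #15 at $3,690.
Second-highest bid $3,410 exceeds the reserve $3,380 → payment $3,410.

#15 pays $3,410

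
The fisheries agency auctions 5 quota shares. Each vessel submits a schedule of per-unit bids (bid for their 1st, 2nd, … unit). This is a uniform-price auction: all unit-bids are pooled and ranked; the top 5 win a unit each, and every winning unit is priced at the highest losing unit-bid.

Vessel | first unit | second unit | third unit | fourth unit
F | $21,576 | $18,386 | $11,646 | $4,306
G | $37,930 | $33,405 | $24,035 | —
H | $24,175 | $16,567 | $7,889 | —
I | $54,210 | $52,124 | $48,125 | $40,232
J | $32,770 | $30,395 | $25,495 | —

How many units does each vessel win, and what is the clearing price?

G 1, I 4; clearing price $33,405

All unit-bids, highest first — top 5: 54,210 (I-1), 52,124 (I-2), 48,125 (I-3), 40,232 (I-4), 37,930 (G-1)
The (k+1)-th unit-bid is $33,405.
Allocation: G 1, I 4.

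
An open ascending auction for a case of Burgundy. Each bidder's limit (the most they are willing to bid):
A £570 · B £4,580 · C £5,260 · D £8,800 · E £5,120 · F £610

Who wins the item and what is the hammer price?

D wins at £5,260

Sorting limits: 8,800 (D) > 5,260 (C) > 5,120 (E) > 4,580 (B) > 610 (F) > 570 (A)
C is the last rival to drop out, at £5,260; D remains and wins at that price.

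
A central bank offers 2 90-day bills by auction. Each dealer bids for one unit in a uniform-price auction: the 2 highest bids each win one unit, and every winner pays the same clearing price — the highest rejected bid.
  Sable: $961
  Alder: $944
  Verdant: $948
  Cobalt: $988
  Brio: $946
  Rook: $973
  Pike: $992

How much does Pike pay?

Sorting: 992 (Pike), 988 (Cobalt), 973 (Rook), 961 (Sable), …
Top 2: Pike, Cobalt.
Highest unsuccessful bid: $973 → clearing price.
Pike wins → pays $973.

Pike pays $973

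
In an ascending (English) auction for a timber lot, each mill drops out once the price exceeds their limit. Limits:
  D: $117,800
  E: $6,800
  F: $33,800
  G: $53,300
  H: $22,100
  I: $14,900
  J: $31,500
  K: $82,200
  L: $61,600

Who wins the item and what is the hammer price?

D wins at $82,200

Limits ranked: 117,800 (D) > 82,200 (K) > 61,600 (L) > 53,300 (G) > 33,800 (F) > 31,500 (J) > …
Bidding ends when K exits at $82,200; D takes it.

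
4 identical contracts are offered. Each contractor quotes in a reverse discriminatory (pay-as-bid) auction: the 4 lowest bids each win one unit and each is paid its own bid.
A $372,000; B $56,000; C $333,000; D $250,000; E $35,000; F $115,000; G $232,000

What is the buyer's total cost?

Total cost: $438,000

Bids ranked low→high: 35,000 (E), 56,000 (B), 115,000 (F), 232,000 (G), 250,000 (D), 333,000 (C), …
Winners (4 units): E, B, F, G.
Total cost = 35,000 + 56,000 + 115,000 + 232,000 = $438,000.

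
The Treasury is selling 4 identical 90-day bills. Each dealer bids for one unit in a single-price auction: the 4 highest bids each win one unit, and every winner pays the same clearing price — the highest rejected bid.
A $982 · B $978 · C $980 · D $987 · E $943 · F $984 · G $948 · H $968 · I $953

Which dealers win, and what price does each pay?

D, F, A, C; each pays $978

Sorting: 987 (D), 984 (F), 982 (A), 980 (C), 978 (B), 968 (H), …
Winners (4 units): D, F, A, C.
Highest unsuccessful bid: $978 → clearing price.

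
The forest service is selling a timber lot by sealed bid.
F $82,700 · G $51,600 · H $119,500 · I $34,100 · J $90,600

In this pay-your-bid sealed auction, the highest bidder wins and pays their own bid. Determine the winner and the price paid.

Bids in order: 119,500 (H) > 90,600 (J) > 82,700 (F) > 51,600 (G) > 34,100 (I)
First-price: H pays what they bid, $119,500.

H pays $119,500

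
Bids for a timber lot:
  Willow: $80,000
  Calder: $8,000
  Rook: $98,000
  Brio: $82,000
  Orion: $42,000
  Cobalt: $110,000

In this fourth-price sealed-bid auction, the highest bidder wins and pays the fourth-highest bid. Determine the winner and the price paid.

Rule: the highest bidder wins and pays the fourth-highest bid.
Bids ranked: 110,000 (Cobalt) > 98,000 (Rook) > 82,000 (Brio) > 80,000 (Willow) > 42,000 (Orion) > 8,000 (Calder)
Cobalt is highest; pays the fourth-highest bid, $80,000.

Cobalt pays $80,000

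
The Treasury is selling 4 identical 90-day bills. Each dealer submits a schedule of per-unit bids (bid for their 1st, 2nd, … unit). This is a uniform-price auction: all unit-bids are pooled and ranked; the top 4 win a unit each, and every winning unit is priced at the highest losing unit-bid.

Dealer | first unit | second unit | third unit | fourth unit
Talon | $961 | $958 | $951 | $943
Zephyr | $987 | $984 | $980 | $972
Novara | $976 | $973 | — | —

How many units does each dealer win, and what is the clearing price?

Merging the schedules and taking the best 4: 987 (Zephyr-1), 984 (Zephyr-2), 980 (Zephyr-3), 976 (Novara-1)
First bid not allocated: $973.
Allocation: Novara 1, Zephyr 3.

Novara 1, Zephyr 3; clearing price $973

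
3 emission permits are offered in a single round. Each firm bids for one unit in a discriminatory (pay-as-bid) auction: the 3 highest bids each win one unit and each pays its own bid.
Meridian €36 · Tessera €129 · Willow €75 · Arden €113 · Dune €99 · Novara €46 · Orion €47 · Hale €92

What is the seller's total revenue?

Total revenue: €341

Ordering the bids: 129 (Tessera), 113 (Arden), 99 (Dune), 92 (Hale), 75 (Willow), …
Winners (3 units): Tessera, Arden, Dune.
Total revenue = 129 + 113 + 99 = €341.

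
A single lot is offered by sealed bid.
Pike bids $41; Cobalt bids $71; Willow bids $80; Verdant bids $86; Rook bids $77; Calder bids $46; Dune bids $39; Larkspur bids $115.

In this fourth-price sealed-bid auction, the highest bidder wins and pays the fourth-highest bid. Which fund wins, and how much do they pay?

Sorting bids: 115 (Larkspur) > 86 (Verdant) > 80 (Willow) > 77 (Rook) > 71 (Cobalt) > 46 (Calder) > …
Larkspur is highest; pays the fourth-highest bid, $77.

Larkspur pays $77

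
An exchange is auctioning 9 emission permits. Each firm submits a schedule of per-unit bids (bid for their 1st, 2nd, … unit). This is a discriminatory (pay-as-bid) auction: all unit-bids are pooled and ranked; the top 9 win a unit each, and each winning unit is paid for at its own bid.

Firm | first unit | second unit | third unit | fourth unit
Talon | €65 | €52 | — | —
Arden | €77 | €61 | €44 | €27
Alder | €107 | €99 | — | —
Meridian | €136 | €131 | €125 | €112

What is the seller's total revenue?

Pooled unit-bids ranked (top 9): 136 (Meridian-1), 131 (Meridian-2), 125 (Meridian-3), 112 (Meridian-4), 107 (Alder-1), 99 (Alder-2), 77 (Arden-1), 65 (Talon-1), 61 (Arden-2)
Next rejected bid: €52 (not a price — pay-as-bid).
Each winning unit pays its own bid.
Revenue = 136 + 131 + 125 + 112 + 107 + 99 + 77 + 65 + 61 = €913.

Total revenue: €913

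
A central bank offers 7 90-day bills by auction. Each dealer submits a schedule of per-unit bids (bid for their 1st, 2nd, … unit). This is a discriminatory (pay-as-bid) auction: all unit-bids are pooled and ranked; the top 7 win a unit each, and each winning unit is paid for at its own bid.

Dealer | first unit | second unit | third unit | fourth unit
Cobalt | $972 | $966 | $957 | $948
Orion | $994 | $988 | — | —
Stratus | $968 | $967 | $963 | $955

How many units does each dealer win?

Cobalt 2, Orion 2, Stratus 3

Merging the schedules and taking the best 7: 994 (Orion-1), 988 (Orion-2), 972 (Cobalt-1), 968 (Stratus-1), 967 (Stratus-2), 966 (Cobalt-2), 963 (Stratus-3)
Next rejected bid: $957 (not a price — pay-as-bid).
Allocation: Cobalt 2, Orion 2, Stratus 3.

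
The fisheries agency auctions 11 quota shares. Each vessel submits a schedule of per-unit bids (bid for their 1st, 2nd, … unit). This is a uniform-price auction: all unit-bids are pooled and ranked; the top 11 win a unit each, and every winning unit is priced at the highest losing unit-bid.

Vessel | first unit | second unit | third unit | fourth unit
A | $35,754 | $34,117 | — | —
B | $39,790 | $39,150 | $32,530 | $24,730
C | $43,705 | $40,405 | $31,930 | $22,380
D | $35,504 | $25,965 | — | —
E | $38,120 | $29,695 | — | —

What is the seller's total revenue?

Total revenue: $285,615

Pooled unit-bids ranked (top 11): 43,705 (C-1), 40,405 (C-2), 39,790 (B-1), 39,150 (B-2), 38,120 (E-1), 35,754 (A-1), 35,504 (D-1), 34,117 (A-2), 32,530 (B-3), 31,930 (C-3), 29,695 (E-2)
Highest rejected unit-bid = $25,965.
Allocation: A 2, B 3, C 3, D 1, E 2. Every unit priced at $25,965.
Revenue = 11 × 25,965 = $285,615.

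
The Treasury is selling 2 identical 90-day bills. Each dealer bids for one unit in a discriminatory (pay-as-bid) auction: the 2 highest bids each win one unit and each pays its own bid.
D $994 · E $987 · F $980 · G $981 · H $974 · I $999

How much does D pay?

Ordering the bids: 999 (I), 994 (D), 987 (E), 981 (G), …
Top 2: I, D.
D wins → own bid $994.

D pays $994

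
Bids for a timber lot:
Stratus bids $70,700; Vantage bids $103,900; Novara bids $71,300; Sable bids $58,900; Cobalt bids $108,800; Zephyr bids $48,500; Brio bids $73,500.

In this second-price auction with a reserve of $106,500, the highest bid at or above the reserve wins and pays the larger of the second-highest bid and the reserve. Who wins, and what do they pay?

Cobalt pays $106,500

Rule: the highest bid at or above the reserve wins and pays the larger of the second-highest bid and the reserve.
Bids in order: 108,800 (Cobalt) > 103,900 (Vantage) > 73,500 (Brio) > 71,300 (Novara) > 70,700 (Stratus) > 58,900 (Sable) > …
Cobalt has the top bid at or above the reserve ($108,800).
Second-highest bid $103,900 is below the reserve $106,500, so the reserve binds → payment $106,500.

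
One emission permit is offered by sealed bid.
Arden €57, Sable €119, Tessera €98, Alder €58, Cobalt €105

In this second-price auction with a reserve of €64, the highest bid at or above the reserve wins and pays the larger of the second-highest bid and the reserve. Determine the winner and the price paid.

Rule: the highest bid at or above the reserve wins and pays the larger of the second-highest bid and the reserve.
Sorting bids: 119 (Sable) > 105 (Cobalt) > 98 (Tessera) > 58 (Alder) > 57 (Arden)
Sable has the top bid at or above the reserve (€119).
Second-highest bid €105 exceeds the reserve €64 → payment €105.

Sable pays €105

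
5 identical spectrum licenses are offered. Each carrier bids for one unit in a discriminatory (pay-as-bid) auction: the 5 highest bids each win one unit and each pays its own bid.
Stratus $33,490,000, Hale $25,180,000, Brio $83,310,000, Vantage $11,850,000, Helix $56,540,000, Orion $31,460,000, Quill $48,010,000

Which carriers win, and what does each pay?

Brio $83,310,000, Helix $56,540,000, Quill $48,010,000, Stratus $33,490,000, Orion $31,460,000

Sorting: 83,310,000 (Brio), 56,540,000 (Helix), 48,010,000 (Quill), 33,490,000 (Stratus), 31,460,000 (Orion), 25,180,000 (Hale), 11,850,000 (Vantage)
Top 5: Brio, Helix, Quill, Stratus, Orion.
Each winner pays its own bid: Brio $83,310,000, Helix $56,540,000, Quill $48,010,000, Stratus $33,490,000, Orion $31,460,000.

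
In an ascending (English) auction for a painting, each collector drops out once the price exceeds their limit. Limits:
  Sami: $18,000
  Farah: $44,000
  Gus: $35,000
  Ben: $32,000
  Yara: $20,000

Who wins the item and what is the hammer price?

Farah wins at $35,000

Open ascending-bid auction: the price rises until one bidder remains; the winner pays the price at which the last rival dropped out.
Limits in order: 44,000 (Farah) > 35,000 (Gus) > 32,000 (Ben) > 20,000 (Yara) > 18,000 (Sami)
Gus is the last rival to drop out, at $35,000; Farah remains and wins at that price.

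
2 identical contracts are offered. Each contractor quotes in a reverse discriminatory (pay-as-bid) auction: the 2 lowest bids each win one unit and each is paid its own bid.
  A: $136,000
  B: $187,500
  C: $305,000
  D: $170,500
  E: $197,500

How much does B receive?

Ordering the bids: 136,000 (A), 170,500 (D), 187,500 (B), 197,500 (E), …
Winners (2 units): A, D.
B does not win → $0.

B is paid $0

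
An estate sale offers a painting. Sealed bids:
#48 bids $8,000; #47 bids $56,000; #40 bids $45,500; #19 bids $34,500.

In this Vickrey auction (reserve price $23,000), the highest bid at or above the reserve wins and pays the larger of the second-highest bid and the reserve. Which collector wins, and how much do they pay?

#47 pays $45,500

Rule: the highest bid at or above the reserve wins and pays the larger of the second-highest bid and the reserve.
Bids ranked: 56,000 (#47) > 45,500 (#40) > 34,500 (#19) > 8,000 (#48)
#47 has the top bid at or above the reserve ($56,000).
Second-highest bid $45,500 exceeds the reserve $23,000 → payment $45,500.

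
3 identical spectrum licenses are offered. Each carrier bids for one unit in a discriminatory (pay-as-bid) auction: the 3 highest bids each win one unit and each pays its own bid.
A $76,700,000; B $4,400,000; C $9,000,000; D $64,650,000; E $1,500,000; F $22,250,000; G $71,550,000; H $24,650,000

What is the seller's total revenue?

Bids ranked high→low: 76,700,000 (A), 71,550,000 (G), 64,650,000 (D), 24,650,000 (H), 22,250,000 (F), …
The 3 highest are A, G, D.
Total revenue = 76,700,000 + 71,550,000 + 64,650,000 = $212,900,000.

Total revenue: $212,900,000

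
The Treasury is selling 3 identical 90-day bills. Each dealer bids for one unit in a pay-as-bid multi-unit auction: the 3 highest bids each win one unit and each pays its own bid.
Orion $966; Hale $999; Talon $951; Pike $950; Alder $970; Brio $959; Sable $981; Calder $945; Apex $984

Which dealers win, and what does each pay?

Sorting: 999 (Hale), 984 (Apex), 981 (Sable), 970 (Alder), 966 (Orion), …
Top 3: Hale, Apex, Sable.
Each winner pays its own bid: Hale $999, Apex $984, Sable $981.

Hale $999, Apex $984, Sable $981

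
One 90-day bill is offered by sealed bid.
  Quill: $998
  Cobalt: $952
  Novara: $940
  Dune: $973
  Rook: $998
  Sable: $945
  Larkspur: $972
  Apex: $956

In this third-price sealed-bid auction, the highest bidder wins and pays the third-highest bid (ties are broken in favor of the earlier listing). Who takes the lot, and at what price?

Quill pays $973

Bids in order: 998 (Quill) > 998 (Rook) > 973 (Dune) > 972 (Larkspur) > 956 (Apex) > 952 (Cobalt) > …
Quill and Rook tie at $998; tie-break gives it to Quill.
Quill is highest; pays the third-highest bid, $973.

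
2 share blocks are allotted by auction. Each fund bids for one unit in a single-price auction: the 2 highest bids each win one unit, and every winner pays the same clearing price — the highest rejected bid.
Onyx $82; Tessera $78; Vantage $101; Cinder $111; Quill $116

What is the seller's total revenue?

Total revenue: $202

Bids ranked high→low: 116 (Quill), 111 (Cinder), 101 (Vantage), 82 (Onyx), …
The 2 highest are Quill, Cinder.
Clearing price = highest rejected bid = $101.
Total revenue = 2 × $101 = $202.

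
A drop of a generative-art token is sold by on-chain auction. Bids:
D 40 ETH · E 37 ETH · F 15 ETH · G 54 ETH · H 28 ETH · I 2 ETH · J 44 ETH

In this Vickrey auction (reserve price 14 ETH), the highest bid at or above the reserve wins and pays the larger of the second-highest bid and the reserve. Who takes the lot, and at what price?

G pays 44 ETH

Bids in order: 54 (G) > 44 (J) > 40 (D) > 37 (E) > 28 (H) > 15 (F) > …
Highest eligible bid: G at 54 ETH.
max(second-highest 44 ETH, reserve 14 ETH) = 44 ETH; the reserve does not bind.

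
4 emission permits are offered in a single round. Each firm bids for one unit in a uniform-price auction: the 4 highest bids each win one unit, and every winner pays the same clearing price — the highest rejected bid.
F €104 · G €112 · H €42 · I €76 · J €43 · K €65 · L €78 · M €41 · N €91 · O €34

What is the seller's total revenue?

Total revenue: €304

Bids ranked high→low: 112 (G), 104 (F), 91 (N), 78 (L), 76 (I), 65 (K), …
Top 4: G, F, N, L.
Clearing price = highest rejected bid = €76.
Total revenue = 4 × €76 = €304.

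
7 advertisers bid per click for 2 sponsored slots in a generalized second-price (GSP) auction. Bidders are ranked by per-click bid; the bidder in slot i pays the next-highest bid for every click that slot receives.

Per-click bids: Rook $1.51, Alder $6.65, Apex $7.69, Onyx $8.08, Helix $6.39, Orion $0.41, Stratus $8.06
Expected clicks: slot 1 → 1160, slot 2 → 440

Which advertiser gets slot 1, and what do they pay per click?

Onyx; $8.06 per click

Ranked by bid: $8.08 (Onyx) > $8.06 (Stratus) > $7.69 (Apex) > …
Slot 1 goes to the first-ranked bidder, Onyx, who pays the next bid down: $8.06/click.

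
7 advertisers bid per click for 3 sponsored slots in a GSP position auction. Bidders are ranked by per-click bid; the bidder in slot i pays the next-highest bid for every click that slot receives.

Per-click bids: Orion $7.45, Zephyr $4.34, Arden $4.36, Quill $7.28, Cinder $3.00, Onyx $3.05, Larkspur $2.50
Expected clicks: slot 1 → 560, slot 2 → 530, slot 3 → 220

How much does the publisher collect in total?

Ranked by bid: $7.45 (Orion) > $7.28 (Quill) > $4.36 (Arden) > $4.34 (Zephyr) > …
Slot 1: Orion pays $7.28 × 560 = $4076.80
Slot 2: Quill pays $4.36 × 530 = $2310.80
Slot 3: Arden pays $4.34 × 220 = $954.80
Total = $7342.40

Total revenue: $7342.40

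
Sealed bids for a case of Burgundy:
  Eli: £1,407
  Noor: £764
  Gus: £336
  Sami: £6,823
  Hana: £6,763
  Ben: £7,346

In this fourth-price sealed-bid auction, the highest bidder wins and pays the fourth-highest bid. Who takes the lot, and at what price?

Ben pays £1,407

Fourth-price sealed-bid auction: the highest bidder wins and pays the fourth-highest bid.
Sorting bids: 7,346 (Ben) > 6,823 (Sami) > 6,763 (Hana) > 1,407 (Eli) > 764 (Noor) > 336 (Gus)
Ben wins; payment is bid #4 in the ranking = £1,407.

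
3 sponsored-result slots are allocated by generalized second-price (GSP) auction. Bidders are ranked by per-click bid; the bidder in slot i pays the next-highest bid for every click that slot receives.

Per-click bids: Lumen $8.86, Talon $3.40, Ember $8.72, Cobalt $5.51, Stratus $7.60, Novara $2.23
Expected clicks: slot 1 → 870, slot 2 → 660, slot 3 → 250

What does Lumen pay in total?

Lumen pays $7586.40

Per-click bids in order: $8.86 (Lumen) > $8.72 (Ember) > $7.60 (Stratus) > $5.51 (Cobalt) > …
Lumen holds slot 1 → pays next bid $8.72 × 870 clicks = $7586.40.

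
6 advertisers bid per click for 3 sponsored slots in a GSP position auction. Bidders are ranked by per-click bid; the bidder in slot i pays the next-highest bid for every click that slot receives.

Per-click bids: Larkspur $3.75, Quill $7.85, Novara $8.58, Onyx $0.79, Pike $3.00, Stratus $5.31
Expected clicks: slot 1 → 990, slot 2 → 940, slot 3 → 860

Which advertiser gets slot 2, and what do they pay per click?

Quill; $5.31 per click

Sorting advertisers: $8.58 (Novara) > $7.85 (Quill) > $5.31 (Stratus) > $3.75 (Larkspur) > …
Slot 2 goes to the second-ranked bidder, Quill, who pays the next bid down: $5.31/click.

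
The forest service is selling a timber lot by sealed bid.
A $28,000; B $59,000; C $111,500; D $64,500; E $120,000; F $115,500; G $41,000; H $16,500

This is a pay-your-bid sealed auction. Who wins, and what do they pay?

E pays $120,000

Pay-your-bid sealed auction: the highest bidder wins and pays their own bid.
Sorting bids: 120,000 (E) > 115,500 (F) > 111,500 (C) > 64,500 (D) > 59,000 (B) > 41,000 (G) > …
E has the highest bid and pays exactly that: $120,000.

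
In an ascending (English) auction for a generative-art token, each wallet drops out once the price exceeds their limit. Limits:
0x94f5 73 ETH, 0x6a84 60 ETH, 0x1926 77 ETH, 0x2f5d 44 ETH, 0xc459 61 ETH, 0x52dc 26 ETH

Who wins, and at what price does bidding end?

0x1926 wins at 73 ETH

Limits ranked: 77 (0x1926) > 73 (0x94f5) > 61 (0xc459) > 60 (0x6a84) > 44 (0x2f5d) > 26 (0x52dc)
Bidding ends when 0x94f5 exits at 73 ETH; 0x1926 takes it.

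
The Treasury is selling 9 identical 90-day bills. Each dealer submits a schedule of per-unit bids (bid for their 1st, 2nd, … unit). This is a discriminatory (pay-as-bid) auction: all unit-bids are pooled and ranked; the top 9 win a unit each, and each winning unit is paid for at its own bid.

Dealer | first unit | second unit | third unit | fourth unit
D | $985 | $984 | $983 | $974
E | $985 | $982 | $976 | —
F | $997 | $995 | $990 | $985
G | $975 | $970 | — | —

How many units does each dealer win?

All unit-bids, highest first — top 9: 997 (F-1), 995 (F-2), 990 (F-3), 985 (D-1), 985 (E-1), 985 (F-4), 984 (D-2), 983 (D-3), 982 (E-2)
Next rejected bid: $976 (not a price — pay-as-bid).
Allocation: D 3, E 2, F 4.

D 3, E 2, F 4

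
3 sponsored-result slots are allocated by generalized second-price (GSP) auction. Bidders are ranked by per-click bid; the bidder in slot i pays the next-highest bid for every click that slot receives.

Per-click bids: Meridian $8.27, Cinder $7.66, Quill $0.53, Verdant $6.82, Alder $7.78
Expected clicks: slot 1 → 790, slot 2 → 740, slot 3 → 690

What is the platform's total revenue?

Sorting advertisers: $8.27 (Meridian) > $7.78 (Alder) > $7.66 (Cinder) > $6.82 (Verdant) > …
Slot 1: Meridian pays $7.78 × 790 = $6146.20
Slot 2: Alder pays $7.66 × 740 = $5668.40
Slot 3: Cinder pays $6.82 × 690 = $4705.80
Total = $16520.40

Total revenue: $16520.40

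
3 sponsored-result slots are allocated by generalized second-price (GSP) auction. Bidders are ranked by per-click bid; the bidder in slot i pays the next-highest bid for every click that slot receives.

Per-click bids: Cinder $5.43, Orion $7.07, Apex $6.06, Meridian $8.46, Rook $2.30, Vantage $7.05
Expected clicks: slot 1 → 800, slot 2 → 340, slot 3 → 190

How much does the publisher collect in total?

Sorting advertisers: $8.46 (Meridian) > $7.07 (Orion) > $7.05 (Vantage) > $6.06 (Apex) > …
Slot 1: Meridian pays $7.07 × 800 = $5656.00
Slot 2: Orion pays $7.05 × 340 = $2397.00
Slot 3: Vantage pays $6.06 × 190 = $1151.40
Total = $9204.40

Total revenue: $9204.40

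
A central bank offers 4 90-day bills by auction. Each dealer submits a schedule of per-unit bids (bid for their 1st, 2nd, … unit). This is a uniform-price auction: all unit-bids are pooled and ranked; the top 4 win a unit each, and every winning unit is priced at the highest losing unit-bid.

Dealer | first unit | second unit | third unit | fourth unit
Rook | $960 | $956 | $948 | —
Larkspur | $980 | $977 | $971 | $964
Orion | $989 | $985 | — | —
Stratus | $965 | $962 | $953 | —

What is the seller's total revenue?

Total revenue: $3,884

Pooled unit-bids ranked (top 4): 989 (Orion-1), 985 (Orion-2), 980 (Larkspur-1), 977 (Larkspur-2)
The (k+1)-th unit-bid is $971.
Allocation: Larkspur 2, Orion 2. Every unit priced at $971.
Revenue = 4 × 971 = $3,884.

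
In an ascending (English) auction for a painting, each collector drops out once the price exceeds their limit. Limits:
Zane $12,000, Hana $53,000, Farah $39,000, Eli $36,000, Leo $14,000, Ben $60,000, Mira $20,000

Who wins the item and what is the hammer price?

Ben wins at $53,000

Open ascending-bid auction: the price rises until one bidder remains; the winner pays the price at which the last rival dropped out.
Limits ranked: 60,000 (Ben) > 53,000 (Hana) > 39,000 (Farah) > 36,000 (Eli) > 20,000 (Mira) > 14,000 (Leo) > …
Hana is the last rival to drop out, at $53,000; Ben remains and wins at that price.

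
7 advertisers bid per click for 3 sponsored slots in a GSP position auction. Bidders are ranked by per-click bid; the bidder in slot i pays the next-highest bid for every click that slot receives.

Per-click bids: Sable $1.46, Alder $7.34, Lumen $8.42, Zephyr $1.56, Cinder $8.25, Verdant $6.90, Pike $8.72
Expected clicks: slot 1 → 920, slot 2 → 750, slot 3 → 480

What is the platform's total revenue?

Per-click bids in order: $8.72 (Pike) > $8.42 (Lumen) > $8.25 (Cinder) > $7.34 (Alder) > …
Slot 1: Pike pays $8.42 × 920 = $7746.40
Slot 2: Lumen pays $8.25 × 750 = $6187.50
Slot 3: Cinder pays $7.34 × 480 = $3523.20
Total = $17457.10

Total revenue: $17457.10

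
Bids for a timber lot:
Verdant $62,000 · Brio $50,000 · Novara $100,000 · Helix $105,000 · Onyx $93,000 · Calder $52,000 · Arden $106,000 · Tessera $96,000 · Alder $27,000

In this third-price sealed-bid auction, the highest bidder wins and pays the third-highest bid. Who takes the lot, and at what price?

Sorting bids: 106,000 (Arden) > 105,000 (Helix) > 100,000 (Novara) > 96,000 (Tessera) > 93,000 (Onyx) > 62,000 (Verdant) > …
Arden is highest; pays the third-highest bid, $100,000.

Arden pays $100,000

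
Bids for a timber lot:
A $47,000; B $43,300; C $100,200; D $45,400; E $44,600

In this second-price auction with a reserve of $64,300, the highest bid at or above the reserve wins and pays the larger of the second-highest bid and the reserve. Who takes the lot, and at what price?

C pays $64,300

Second-price auction with a reserve of $64,300: the highest bid at or above the reserve wins and pays the larger of the second-highest bid and the reserve.
Bids ranked: 100,200 (C) > 47,000 (A) > 45,400 (D) > 44,600 (E) > 43,300 (B)
Highest eligible bid: C at $100,200.
Second-highest bid $47,000 is below the reserve $64,300, so the reserve binds → payment $64,300.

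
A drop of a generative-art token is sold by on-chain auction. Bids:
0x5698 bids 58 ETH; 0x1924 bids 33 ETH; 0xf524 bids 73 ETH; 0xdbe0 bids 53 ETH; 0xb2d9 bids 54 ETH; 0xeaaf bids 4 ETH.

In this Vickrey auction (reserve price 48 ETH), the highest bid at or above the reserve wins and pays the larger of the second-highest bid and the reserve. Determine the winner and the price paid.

Vickrey auction (reserve price 48 ETH): the highest bid at or above the reserve wins and pays the larger of the second-highest bid and the reserve.
Bids in order: 73 (0xf524) > 58 (0x5698) > 54 (0xb2d9) > 53 (0xdbe0) > 33 (0x1924) > 4 (0xeaaf)
Highest eligible bid: 0xf524 at 73 ETH.
max(second-highest 58 ETH, reserve 48 ETH) = 58 ETH; the reserve does not bind.

0xf524 pays 58 ETH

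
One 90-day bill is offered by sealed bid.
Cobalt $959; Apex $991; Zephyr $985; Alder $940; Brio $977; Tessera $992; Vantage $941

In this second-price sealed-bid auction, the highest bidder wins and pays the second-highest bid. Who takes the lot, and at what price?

Rule: the highest bidder wins and pays the second-highest bid.
Bids in order: 992 (Tessera) > 991 (Apex) > 985 (Zephyr) > 977 (Brio) > 959 (Cobalt) > 941 (Vantage) > …
Second-price: Tessera pays Apex's bid of $991.

Tessera pays $991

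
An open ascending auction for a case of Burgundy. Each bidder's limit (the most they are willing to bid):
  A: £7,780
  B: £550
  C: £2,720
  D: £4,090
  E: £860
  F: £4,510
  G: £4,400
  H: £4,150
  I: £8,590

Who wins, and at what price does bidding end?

Limits in order: 8,590 (I) > 7,780 (A) > 4,510 (F) > 4,400 (G) > 4,150 (H) > 4,090 (D) > …
Once the price passes £7,780, only I is left; the hammer falls at A's limit of £7,780.

I wins at £7,780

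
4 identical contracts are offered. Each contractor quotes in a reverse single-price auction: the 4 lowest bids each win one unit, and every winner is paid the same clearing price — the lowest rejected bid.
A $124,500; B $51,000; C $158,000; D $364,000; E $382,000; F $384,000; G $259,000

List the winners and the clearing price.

B, A, C, G; each is paid $364,000

Sorting: 51,000 (B), 124,500 (A), 158,000 (C), 259,000 (G), 364,000 (D), 382,000 (E), …
Winners (4 units): B, A, C, G.
First losing bid is D's $364,000, which sets the uniform price.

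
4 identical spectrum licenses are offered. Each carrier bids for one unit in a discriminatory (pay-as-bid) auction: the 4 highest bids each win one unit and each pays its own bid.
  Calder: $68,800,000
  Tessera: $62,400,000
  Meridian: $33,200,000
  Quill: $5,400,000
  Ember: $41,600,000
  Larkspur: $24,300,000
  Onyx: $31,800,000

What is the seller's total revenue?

Total revenue: $206,000,000

Sorting: 68,800,000 (Calder), 62,400,000 (Tessera), 41,600,000 (Ember), 33,200,000 (Meridian), 31,800,000 (Onyx), 24,300,000 (Larkspur), …
Top 4: Calder, Tessera, Ember, Meridian.
Total revenue = 68,800,000 + 62,400,000 + 41,600,000 + 33,200,000 = $206,000,000.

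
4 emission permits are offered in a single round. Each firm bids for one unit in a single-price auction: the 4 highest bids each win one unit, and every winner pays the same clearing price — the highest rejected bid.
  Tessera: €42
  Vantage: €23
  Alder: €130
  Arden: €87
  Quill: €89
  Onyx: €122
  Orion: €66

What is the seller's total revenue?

Sorting: 130 (Alder), 122 (Onyx), 89 (Quill), 87 (Arden), 66 (Orion), 42 (Tessera), …
Top 4: Alder, Onyx, Quill, Arden.
Clearing price = highest rejected bid = €66.
Total revenue = 4 × €66 = €264.

Total revenue: €264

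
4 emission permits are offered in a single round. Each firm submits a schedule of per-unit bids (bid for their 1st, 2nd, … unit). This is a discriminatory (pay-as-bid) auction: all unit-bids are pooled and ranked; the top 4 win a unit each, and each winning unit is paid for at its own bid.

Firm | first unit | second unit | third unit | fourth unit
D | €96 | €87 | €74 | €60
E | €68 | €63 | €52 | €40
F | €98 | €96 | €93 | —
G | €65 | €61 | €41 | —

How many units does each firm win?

All unit-bids, highest first — top 4: 98 (F-1), 96 (D-1), 96 (F-2), 93 (F-3)
Next rejected bid: €87 (not a price — pay-as-bid).
Allocation: D 1, F 3.

D 1, F 3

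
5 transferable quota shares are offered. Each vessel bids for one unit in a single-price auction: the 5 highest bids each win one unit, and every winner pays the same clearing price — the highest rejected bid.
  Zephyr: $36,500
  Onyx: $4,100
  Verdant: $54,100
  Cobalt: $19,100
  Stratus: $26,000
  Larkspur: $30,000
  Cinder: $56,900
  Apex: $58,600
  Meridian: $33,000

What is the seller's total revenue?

Total revenue: $150,000

Ordering the bids: 58,600 (Apex), 56,900 (Cinder), 54,100 (Verdant), 36,500 (Zephyr), 33,000 (Meridian), 30,000 (Larkspur), 26,000 (Stratus), …
The 5 highest are Apex, Cinder, Verdant, Zephyr, Meridian.
Highest unsuccessful bid: $30,000 → clearing price.
Total revenue = 5 × $30,000 = $150,000.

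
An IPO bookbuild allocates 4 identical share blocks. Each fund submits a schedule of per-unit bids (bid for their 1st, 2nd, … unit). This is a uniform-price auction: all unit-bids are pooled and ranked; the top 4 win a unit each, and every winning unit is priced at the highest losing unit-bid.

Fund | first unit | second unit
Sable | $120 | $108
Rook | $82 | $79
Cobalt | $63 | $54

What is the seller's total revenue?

Pooled unit-bids ranked (top 4): 120 (Sable-1), 108 (Sable-2), 82 (Rook-1), 79 (Rook-2)
The (k+1)-th unit-bid is $63.
Allocation: Rook 2, Sable 2. Every unit priced at $63.
Revenue = 4 × 63 = $252.

Total revenue: $252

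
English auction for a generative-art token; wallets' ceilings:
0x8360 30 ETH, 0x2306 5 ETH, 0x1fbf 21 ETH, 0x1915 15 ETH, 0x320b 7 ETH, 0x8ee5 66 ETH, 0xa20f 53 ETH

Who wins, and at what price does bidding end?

0x8ee5 wins at 53 ETH

Ascending (English) auction: the price rises until one bidder remains; the winner pays the price at which the last rival dropped out.
Limits in order: 66 (0x8ee5) > 53 (0xa20f) > 30 (0x8360) > 21 (0x1fbf) > 15 (0x1915) > 7 (0x320b) > …
Bidding ends when 0xa20f exits at 53 ETH; 0x8ee5 takes it.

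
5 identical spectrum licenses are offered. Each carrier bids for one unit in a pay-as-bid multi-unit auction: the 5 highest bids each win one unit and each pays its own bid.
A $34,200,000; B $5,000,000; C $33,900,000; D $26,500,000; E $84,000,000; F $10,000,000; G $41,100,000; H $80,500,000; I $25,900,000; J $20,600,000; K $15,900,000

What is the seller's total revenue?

Total revenue: $273,700,000

Sorting: 84,000,000 (E), 80,500,000 (H), 41,100,000 (G), 34,200,000 (A), 33,900,000 (C), 26,500,000 (D), 25,900,000 (I), …
The 5 highest are E, H, G, A, C.
Total revenue = 84,000,000 + 80,500,000 + 41,100,000 + 34,200,000 + 33,900,000 = $273,700,000.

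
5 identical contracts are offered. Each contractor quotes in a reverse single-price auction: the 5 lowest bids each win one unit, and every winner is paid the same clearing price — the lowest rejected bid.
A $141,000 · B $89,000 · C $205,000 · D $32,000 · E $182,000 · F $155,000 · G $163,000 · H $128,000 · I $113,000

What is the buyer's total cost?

Total cost: $775,000

Bids ranked low→high: 32,000 (D), 89,000 (B), 113,000 (I), 128,000 (H), 141,000 (A), 155,000 (F), 163,000 (G), …
Lowest 5: D, B, I, H, A.
Clearing price = lowest rejected bid = $155,000.
Total cost = 5 × $155,000 = $775,000.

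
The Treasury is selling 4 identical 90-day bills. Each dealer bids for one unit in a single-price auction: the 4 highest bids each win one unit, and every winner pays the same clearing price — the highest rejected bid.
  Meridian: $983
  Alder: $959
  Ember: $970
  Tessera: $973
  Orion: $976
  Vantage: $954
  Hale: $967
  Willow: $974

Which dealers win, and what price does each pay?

Ordering the bids: 983 (Meridian), 976 (Orion), 974 (Willow), 973 (Tessera), 970 (Ember), 967 (Hale), …
The 4 highest are Meridian, Orion, Willow, Tessera.
Highest unsuccessful bid: $970 → clearing price.

Meridian, Orion, Willow, Tessera; each pays $970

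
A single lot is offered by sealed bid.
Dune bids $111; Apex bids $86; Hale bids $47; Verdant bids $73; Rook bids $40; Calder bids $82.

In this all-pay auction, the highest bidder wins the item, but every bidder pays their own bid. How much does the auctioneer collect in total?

Sorting bids: 111 (Dune) > 86 (Apex) > 82 (Calder) > 73 (Verdant) > 47 (Hale) > 40 (Rook)
Dune wins with the top bid; all bids are sunk regardless.
Every bidder forfeits their bid regardless of winning.
Revenue = 111 + 86 + 47 + 73 + 40 + 82 = $439.

Total revenue: $439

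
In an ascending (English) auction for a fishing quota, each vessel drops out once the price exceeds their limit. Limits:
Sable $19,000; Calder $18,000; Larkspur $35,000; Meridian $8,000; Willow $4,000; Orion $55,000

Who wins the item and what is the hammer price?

Limits ranked: 55,000 (Orion) > 35,000 (Larkspur) > 19,000 (Sable) > 18,000 (Calder) > 8,000 (Meridian) > 4,000 (Willow)
Bidding ends when Larkspur exits at $35,000; Orion takes it.

Orion wins at $35,000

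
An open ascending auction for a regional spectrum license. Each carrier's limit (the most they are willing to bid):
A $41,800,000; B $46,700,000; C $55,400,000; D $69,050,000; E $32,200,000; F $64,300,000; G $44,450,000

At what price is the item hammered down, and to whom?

D wins at $64,300,000

Rule: the price rises until one bidder remains; the winner pays the price at which the last rival dropped out.
Sorting limits: 69,050,000 (D) > 64,300,000 (F) > 55,400,000 (C) > 46,700,000 (B) > 44,450,000 (G) > 41,800,000 (A) > …
Bidding ends when F exits at $64,300,000; D takes it.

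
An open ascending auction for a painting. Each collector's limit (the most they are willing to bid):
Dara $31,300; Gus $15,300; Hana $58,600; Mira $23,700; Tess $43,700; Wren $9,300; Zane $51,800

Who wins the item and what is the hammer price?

Limits in order: 58,600 (Hana) > 51,800 (Zane) > 43,700 (Tess) > 31,300 (Dara) > 23,700 (Mira) > 15,300 (Gus) > …
Once the price passes $51,800, only Hana is left; the hammer falls at Zane's limit of $51,800.

Hana wins at $51,800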